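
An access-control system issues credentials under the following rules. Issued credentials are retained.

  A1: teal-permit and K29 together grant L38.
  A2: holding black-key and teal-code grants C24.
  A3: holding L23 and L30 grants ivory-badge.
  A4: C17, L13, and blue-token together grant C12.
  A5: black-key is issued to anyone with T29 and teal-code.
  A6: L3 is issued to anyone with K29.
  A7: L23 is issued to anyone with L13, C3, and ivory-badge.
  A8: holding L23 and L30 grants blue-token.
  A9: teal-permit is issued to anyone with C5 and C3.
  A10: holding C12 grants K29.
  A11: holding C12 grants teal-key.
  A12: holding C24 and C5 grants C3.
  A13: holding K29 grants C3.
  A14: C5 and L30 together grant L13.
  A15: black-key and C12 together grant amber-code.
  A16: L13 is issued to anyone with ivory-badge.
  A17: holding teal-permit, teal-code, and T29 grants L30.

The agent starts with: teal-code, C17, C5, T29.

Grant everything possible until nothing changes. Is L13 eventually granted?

Yes

Holding T29 and teal-code grants black-key (A5).
Holding black-key and teal-code grants C24 (A2).
Holding C24 and C5 grants C3 (A12).
Holding C5 and C3 grants teal-permit (A9).
Holding teal-permit, teal-code, and T29 grants L30 (A17).
Holding C5 and L30 grants L13 (A14).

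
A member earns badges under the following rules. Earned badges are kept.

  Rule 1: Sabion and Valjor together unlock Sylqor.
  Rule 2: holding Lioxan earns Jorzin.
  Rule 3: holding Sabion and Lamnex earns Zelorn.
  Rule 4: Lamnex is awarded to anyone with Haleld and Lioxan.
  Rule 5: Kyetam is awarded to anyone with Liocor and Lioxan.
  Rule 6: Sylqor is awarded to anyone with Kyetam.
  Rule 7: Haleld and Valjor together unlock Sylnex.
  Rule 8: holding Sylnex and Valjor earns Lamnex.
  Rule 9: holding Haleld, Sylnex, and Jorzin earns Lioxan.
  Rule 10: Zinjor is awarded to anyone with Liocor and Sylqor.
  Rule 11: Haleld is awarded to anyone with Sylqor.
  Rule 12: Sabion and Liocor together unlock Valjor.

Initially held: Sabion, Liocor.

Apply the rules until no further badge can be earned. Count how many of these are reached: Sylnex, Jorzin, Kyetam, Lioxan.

1

With Sabion and Liocor, Valjor is earned (Rule 12).
With Sabion and Valjor, Sylqor is earned (Rule 1).
With Sylqor, Haleld is earned (Rule 11).
With Haleld and Valjor, Sylnex is earned (Rule 7).
Sylnex: reached.
Jorzin would need Lioxan (Rule 2), but Lioxan is never earned.
Kyetam would need Liocor and Lioxan (Rule 5), but Lioxan is never earned.
Lioxan would need Haleld, Sylnex, and Jorzin (Rule 9), but Jorzin is never earned.
Reached: Sylnex — 1 of the 4.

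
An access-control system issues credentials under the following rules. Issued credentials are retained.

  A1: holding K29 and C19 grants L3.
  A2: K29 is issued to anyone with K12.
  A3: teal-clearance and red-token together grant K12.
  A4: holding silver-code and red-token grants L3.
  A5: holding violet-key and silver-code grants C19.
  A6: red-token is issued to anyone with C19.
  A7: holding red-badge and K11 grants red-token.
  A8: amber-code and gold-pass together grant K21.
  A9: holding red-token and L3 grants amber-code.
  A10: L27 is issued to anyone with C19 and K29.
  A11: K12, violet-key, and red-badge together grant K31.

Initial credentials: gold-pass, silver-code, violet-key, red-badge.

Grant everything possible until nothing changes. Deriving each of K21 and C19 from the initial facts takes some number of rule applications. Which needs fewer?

C19: Holding violet-key and silver-code grants C19 (A5). [1 rule application]
K21: Holding violet-key and silver-code grants C19 (A5). Holding C19 grants red-token (A6). Holding silver-code and red-token grants L3 (A4). Holding red-token and L3 grants amber-code (A9). Holding amber-code and gold-pass grants K21 (A8). [5 rule applications]
C19 needs fewer.

C19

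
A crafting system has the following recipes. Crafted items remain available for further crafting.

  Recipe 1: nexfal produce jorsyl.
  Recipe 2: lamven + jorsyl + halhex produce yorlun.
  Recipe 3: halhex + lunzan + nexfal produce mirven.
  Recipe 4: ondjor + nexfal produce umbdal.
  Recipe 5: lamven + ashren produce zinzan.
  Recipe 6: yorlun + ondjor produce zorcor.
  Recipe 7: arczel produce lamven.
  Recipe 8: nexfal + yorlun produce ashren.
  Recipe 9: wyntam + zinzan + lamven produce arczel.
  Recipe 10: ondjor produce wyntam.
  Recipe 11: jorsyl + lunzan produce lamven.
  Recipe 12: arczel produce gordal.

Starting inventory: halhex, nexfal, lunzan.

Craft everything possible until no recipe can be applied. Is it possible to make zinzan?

Yes

nexfal → jorsyl (Recipe 1).
Using Recipe 11, jorsyl and lunzan make lamven.
Using Recipe 2, lamven, jorsyl, and halhex make yorlun.
nexfal + yorlun → ashren (Recipe 8).
lamven + ashren → zinzan (Recipe 5).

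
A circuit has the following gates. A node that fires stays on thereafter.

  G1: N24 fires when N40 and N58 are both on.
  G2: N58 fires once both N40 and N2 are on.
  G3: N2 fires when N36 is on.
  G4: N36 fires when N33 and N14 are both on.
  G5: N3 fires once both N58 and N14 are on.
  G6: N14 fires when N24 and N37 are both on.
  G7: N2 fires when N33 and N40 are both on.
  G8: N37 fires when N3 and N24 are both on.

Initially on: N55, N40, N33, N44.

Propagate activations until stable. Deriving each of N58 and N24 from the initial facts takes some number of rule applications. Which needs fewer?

N58

N58: G7: N33 and N40 on → N2 on. N40 and N2 are on, so N58 fires (G2). [2 rule applications]
N24: N33 and N40 are on, so N2 fires (G7). G2: N40 and N2 on → N58 on. G1: N40 and N58 on → N24 on. [3 rule applications]
N58 needs fewer.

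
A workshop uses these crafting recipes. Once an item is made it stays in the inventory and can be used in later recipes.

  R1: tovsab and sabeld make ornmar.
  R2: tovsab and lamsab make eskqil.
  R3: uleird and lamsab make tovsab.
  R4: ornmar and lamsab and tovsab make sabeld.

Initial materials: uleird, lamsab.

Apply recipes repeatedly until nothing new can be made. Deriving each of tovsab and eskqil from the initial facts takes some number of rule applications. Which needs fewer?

tovsab

tovsab: uleird and lamsab → tovsab (R3). [1 rule application]
eskqil: uleird and lamsab → tovsab (R3). Using R2, tovsab and lamsab make eskqil. [2 rule applications]
tovsab needs fewer.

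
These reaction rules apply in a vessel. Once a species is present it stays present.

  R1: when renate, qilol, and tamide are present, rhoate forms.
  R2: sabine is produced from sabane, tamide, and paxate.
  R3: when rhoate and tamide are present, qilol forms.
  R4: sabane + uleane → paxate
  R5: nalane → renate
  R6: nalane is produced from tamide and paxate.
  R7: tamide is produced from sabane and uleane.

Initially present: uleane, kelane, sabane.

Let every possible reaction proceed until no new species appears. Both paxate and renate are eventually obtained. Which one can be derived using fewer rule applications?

paxate

paxate: sabane and uleane present → paxate forms (R4). [1 rule application]
renate: sabane and uleane present → paxate forms (R4). sabane and uleane present → tamide forms (R7). tamide and paxate present → nalane forms (R6). nalane present → renate forms (R5). [4 rule applications]
paxate needs fewer.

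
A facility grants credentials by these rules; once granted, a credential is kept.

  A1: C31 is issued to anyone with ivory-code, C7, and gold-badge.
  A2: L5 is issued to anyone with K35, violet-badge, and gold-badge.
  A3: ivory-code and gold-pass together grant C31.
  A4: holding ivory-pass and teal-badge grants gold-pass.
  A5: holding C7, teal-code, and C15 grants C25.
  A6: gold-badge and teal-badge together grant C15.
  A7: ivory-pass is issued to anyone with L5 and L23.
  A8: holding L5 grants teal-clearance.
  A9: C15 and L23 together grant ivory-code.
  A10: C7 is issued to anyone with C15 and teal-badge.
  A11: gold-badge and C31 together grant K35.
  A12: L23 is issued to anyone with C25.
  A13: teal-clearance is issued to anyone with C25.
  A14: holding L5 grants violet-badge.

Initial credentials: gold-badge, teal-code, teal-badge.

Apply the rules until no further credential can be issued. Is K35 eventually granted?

Yes

Holding gold-badge and teal-badge grants C15 (A6).
Holding C15 and teal-badge grants C7 (A10).
Holding C7, teal-code, and C15 grants C25 (A5).
Holding C25 grants L23 (A12).
Holding C15 and L23 grants ivory-code (A9).
Holding ivory-code, C7, and gold-badge grants C31 (A1).
Holding gold-badge and C31 grants K35 (A11).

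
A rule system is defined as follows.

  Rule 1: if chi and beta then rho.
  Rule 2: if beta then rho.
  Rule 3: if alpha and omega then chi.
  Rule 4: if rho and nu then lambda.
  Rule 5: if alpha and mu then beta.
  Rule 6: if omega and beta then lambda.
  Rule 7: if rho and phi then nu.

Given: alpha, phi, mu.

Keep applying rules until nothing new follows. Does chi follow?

No

chi would need alpha and omega (Rule 3), but omega is never established.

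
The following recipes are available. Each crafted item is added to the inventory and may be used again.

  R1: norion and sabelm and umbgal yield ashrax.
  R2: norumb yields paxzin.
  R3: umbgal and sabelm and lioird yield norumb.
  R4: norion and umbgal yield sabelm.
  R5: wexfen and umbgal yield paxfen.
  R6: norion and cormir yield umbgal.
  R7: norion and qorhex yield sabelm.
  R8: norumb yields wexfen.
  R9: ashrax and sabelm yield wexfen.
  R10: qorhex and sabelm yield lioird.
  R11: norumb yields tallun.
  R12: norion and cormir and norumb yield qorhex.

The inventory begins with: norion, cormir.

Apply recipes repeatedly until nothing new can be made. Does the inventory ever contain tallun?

tallun would need norumb (R11), but norumb is never obtained.

No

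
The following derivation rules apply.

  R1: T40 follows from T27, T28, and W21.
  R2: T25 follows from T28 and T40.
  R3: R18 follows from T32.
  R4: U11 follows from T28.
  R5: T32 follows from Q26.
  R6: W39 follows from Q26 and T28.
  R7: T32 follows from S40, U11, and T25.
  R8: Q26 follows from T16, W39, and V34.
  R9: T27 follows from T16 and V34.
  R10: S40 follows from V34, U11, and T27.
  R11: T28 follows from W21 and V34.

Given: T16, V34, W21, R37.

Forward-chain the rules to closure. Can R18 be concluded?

From T16 and V34, R9 gives T27.
From W21 and V34, R11 gives T28.
T28 holds, so U11 follows (R4).
T27, T28, and W21 hold, so T40 follows (R1).
From T28 and T40, R2 gives T25.
From V34, U11, and T27, R10 gives S40.
From S40, U11, and T25, R7 gives T32.
T32 holds, so R18 follows (R3).

Yes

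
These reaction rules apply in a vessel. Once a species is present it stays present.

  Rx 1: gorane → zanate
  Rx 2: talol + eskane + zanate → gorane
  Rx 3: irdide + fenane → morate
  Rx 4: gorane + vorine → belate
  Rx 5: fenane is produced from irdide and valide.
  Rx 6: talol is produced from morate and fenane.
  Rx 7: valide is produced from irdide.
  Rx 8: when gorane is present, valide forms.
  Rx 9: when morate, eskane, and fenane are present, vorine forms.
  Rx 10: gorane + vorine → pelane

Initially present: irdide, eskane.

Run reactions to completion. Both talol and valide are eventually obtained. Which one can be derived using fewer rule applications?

valide

valide: irdide present → valide forms (Rx 7). [1 rule application]
talol: irdide present → valide forms (Rx 7). irdide and valide present → fenane forms (Rx 5). irdide and fenane present → morate forms (Rx 3). morate and fenane present → talol forms (Rx 6). [4 rule applications]
valide needs fewer.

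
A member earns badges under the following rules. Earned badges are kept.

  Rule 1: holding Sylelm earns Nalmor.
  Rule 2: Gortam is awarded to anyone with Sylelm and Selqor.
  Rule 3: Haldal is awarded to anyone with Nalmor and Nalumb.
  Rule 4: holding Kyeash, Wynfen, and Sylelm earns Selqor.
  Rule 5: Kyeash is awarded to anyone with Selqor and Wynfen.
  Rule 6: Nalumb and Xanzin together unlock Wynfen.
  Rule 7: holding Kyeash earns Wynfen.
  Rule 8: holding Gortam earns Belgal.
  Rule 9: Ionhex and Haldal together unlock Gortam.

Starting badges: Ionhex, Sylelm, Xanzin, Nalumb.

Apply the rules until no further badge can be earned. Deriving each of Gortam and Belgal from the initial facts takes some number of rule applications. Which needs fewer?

Gortam

Gortam: With Sylelm, Nalmor is earned (Rule 1). With Nalmor and Nalumb, Haldal is earned (Rule 3). With Ionhex and Haldal, Gortam is earned (Rule 9). [3 rule applications]
Belgal: With Sylelm, Nalmor is earned (Rule 1). With Nalmor and Nalumb, Haldal is earned (Rule 3). With Ionhex and Haldal, Gortam is earned (Rule 9). With Gortam, Belgal is earned (Rule 8). [4 rule applications]
Gortam needs fewer.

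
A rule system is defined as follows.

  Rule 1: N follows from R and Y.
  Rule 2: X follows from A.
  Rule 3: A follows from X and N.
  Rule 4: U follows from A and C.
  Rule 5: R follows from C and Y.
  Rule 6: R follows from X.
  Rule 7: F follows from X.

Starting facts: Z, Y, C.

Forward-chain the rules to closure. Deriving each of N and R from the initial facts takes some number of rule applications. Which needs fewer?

R

R: C and Y hold, so R follows (Rule 5). [1 rule application]
N: C and Y hold, so R follows (Rule 5). R and Y hold, so N follows (Rule 1). [2 rule applications]
R needs fewer.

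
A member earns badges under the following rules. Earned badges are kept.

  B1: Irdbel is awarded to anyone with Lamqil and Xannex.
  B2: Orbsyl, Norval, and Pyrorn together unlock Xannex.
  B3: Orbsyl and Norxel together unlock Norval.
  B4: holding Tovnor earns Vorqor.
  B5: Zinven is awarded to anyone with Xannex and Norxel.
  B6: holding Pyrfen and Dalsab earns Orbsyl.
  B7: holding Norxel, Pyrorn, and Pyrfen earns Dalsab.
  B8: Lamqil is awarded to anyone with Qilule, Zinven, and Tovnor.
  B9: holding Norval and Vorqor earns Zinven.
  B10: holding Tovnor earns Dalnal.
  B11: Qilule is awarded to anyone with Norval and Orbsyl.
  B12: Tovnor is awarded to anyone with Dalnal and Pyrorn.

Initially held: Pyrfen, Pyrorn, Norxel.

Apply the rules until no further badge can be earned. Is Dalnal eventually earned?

Dalnal would need Tovnor (B10), but Tovnor is never earned.

No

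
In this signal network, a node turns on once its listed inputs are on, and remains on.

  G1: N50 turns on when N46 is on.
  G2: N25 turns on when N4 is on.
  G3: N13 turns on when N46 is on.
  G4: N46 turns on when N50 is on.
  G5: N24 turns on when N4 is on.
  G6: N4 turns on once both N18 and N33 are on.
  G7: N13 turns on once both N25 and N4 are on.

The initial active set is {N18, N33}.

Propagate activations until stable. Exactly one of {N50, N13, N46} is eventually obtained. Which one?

N13

N18 and N33 are on, so N4 turns on (G6).
N4 is on, so N25 turns on (G2).
G7: N25 and N4 on → N13 on.
N50 would need N46 (G1), but N46 never turns on. N46 would need N50 (G4), but N50 never turns on.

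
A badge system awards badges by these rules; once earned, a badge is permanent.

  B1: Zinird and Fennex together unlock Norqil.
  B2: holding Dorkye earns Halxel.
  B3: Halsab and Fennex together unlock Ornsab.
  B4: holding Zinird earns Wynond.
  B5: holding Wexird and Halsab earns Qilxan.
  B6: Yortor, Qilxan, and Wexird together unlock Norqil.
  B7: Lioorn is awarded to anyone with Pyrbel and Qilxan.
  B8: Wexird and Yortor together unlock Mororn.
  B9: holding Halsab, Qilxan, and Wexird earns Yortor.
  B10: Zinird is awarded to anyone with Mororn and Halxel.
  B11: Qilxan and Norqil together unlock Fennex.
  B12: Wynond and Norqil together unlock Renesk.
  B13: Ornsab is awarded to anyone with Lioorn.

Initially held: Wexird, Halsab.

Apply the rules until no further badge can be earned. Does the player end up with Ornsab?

Yes

With Wexird and Halsab, Qilxan is earned (B5).
With Halsab, Qilxan, and Wexird, Yortor is earned (B9).
With Yortor, Qilxan, and Wexird, Norqil is earned (B6).
With Qilxan and Norqil, Fennex is earned (B11).
With Halsab and Fennex, Ornsab is earned (B3).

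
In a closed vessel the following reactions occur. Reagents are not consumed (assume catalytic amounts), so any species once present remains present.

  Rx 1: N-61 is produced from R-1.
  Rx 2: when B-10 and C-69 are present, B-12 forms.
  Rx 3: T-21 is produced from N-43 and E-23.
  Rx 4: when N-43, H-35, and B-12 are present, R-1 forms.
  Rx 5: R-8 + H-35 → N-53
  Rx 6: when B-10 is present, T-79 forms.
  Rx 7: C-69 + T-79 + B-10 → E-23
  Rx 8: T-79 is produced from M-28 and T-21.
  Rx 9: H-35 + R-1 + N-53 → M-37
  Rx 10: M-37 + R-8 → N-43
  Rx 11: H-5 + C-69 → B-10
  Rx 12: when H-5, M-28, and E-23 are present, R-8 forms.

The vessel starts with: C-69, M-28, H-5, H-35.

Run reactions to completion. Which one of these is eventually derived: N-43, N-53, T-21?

H-5 and C-69 present → B-10 forms (Rx 11).
B-10 present → T-79 forms (Rx 6).
C-69, T-79, and B-10 present → E-23 forms (Rx 7).
H-5, M-28, and E-23 present → R-8 forms (Rx 12).
R-8 and H-35 present → N-53 forms (Rx 5).
T-21 would need N-43 and E-23 (Rx 3), but N-43 never forms. N-43 would need M-37 and R-8 (Rx 10), but M-37 never forms.

N-53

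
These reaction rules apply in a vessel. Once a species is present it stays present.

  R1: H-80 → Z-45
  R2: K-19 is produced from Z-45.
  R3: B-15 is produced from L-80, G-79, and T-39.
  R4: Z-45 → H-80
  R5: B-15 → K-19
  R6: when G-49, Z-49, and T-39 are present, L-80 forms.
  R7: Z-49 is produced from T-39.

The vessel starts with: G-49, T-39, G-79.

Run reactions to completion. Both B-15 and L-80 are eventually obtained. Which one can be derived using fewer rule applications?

L-80

L-80: T-39 present → Z-49 forms (R7). G-49, Z-49, and T-39 present → L-80 forms (R6). [2 rule applications]
B-15: T-39 present → Z-49 forms (R7). G-49, Z-49, and T-39 present → L-80 forms (R6). L-80, G-79, and T-39 present → B-15 forms (R3). [3 rule applications]
L-80 needs fewer.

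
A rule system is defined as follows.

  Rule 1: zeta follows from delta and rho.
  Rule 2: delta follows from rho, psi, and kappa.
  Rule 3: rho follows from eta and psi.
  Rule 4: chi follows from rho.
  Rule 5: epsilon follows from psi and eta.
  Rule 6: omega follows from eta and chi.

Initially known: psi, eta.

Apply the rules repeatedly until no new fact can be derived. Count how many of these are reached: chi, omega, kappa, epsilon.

From psi and eta, Rule 5 gives epsilon.
From eta and psi, Rule 3 gives rho.
From rho, Rule 4 gives chi.
From eta and chi, Rule 6 gives omega.
chi: reached.
omega: reached.
No rule produces kappa, and it is not given.
epsilon: reached.
Reached: chi, omega, and epsilon — 3 of the 4.

3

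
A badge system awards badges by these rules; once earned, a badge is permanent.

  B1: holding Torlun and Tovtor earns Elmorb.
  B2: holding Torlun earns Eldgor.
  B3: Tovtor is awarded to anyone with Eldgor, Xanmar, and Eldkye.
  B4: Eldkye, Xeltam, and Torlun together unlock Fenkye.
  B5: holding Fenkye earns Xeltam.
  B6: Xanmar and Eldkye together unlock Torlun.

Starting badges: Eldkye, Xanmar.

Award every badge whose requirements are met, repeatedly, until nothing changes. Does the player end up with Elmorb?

With Xanmar and Eldkye, Torlun is earned (B6).
With Torlun, Eldgor is earned (B2).
With Eldgor, Xanmar, and Eldkye, Tovtor is earned (B3).
With Torlun and Tovtor, Elmorb is earned (B1).

Yes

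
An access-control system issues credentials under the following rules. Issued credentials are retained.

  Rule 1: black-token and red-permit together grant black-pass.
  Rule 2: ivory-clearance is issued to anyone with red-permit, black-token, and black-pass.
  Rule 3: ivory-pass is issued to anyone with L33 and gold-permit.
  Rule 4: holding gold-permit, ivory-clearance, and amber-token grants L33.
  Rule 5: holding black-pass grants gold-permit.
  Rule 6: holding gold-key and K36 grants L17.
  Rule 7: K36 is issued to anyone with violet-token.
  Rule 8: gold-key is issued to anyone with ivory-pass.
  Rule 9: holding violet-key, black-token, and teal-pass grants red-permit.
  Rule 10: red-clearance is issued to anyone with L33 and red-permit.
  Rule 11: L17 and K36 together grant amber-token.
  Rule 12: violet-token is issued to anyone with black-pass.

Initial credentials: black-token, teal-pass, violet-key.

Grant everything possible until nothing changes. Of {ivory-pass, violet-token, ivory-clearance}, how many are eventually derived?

Holding violet-key, black-token, and teal-pass grants red-permit (Rule 9).
Holding black-token and red-permit grants black-pass (Rule 1).
Holding red-permit, black-token, and black-pass grants ivory-clearance (Rule 2).
Holding black-pass grants violet-token (Rule 12).
ivory-pass would need L33 and gold-permit (Rule 3), but L33 is never granted.
violet-token: reached.
ivory-clearance: reached.
Reached: violet-token and ivory-clearance — 2 of the 3.

2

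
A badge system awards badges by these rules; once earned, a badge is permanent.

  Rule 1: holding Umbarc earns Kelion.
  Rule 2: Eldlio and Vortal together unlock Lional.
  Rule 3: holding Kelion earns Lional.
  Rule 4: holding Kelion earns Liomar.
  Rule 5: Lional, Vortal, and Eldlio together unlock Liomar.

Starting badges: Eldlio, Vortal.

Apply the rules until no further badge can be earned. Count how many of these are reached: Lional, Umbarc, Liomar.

2

With Eldlio and Vortal, Lional is earned (Rule 2).
With Lional, Vortal, and Eldlio, Liomar is earned (Rule 5).
Lional: reached.
No rule produces Umbarc, and it is not given.
Liomar: reached.
Reached: Lional and Liomar — 2 of the 3.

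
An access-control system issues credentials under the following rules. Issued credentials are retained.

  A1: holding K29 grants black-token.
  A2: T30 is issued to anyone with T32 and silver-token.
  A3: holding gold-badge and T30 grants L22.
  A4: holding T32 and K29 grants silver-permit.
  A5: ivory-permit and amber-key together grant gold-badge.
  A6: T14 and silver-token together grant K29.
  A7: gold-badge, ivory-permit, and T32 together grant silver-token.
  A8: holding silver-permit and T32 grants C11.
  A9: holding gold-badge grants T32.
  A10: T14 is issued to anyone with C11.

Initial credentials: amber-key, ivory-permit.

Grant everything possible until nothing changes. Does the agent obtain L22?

Yes

Holding ivory-permit and amber-key grants gold-badge (A5).
Holding gold-badge grants T32 (A9).
Holding gold-badge, ivory-permit, and T32 grants silver-token (A7).
Holding T32 and silver-token grants T30 (A2).
Holding gold-badge and T30 grants L22 (A3).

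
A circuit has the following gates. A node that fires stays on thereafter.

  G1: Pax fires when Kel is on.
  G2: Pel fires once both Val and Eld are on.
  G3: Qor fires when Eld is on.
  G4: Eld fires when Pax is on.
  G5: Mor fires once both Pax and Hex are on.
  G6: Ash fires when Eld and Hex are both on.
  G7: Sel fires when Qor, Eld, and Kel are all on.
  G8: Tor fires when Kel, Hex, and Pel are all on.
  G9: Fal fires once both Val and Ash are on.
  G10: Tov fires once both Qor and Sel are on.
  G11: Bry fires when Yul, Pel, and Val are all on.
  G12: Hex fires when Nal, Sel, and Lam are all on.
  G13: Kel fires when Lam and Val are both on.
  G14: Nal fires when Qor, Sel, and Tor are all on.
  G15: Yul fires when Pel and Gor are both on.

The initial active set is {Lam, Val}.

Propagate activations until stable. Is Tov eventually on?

G13: Lam and Val on → Kel on.
Kel is on, so Pax fires (G1).
G4: Pax on → Eld on.
Eld is on, so Qor fires (G3).
G7: Qor, Eld, and Kel on → Sel on.
G10: Qor and Sel on → Tov on.

Yes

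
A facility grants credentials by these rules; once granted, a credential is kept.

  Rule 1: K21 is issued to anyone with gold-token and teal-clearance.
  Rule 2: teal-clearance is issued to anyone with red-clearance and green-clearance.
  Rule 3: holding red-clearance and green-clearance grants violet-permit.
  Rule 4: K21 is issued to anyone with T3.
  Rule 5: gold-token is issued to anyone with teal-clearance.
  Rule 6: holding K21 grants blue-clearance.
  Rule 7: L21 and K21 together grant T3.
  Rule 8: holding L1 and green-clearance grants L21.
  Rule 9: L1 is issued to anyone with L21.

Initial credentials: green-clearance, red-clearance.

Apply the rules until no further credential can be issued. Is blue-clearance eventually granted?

Holding red-clearance and green-clearance grants teal-clearance (Rule 2).
Holding teal-clearance grants gold-token (Rule 5).
Holding gold-token and teal-clearance grants K21 (Rule 1).
Holding K21 grants blue-clearance (Rule 6).

Yes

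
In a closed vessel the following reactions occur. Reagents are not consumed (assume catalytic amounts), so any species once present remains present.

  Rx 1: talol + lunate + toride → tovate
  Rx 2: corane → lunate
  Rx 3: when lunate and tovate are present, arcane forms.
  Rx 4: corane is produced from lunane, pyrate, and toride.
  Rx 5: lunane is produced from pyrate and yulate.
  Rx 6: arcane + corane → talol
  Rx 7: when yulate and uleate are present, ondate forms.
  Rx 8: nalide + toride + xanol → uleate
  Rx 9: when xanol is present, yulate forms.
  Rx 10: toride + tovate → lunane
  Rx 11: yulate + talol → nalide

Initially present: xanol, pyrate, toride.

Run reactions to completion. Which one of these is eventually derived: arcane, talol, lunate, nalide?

lunate

xanol present → yulate forms (Rx 9).
pyrate and yulate present → lunane forms (Rx 5).
lunane, pyrate, and toride present → corane forms (Rx 4).
corane present → lunate forms (Rx 2).
arcane would need lunate and tovate (Rx 3), but tovate never forms. nalide would need yulate and talol (Rx 11), but talol never forms. talol would need arcane and corane (Rx 6), but arcane never forms.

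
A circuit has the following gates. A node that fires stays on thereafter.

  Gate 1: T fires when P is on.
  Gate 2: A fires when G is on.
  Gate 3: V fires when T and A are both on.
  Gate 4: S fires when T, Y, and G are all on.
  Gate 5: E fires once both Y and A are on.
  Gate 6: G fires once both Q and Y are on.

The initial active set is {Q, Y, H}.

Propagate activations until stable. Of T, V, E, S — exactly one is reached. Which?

E

Q and Y are on, so G fires (Gate 6).
G is on, so A fires (Gate 2).
Gate 5: Y and A on → E on.
S would need T, Y, and G (Gate 4), but T never turns on. V would need T and A (Gate 3), but T never turns on. T would need P (Gate 1), but P never turns on.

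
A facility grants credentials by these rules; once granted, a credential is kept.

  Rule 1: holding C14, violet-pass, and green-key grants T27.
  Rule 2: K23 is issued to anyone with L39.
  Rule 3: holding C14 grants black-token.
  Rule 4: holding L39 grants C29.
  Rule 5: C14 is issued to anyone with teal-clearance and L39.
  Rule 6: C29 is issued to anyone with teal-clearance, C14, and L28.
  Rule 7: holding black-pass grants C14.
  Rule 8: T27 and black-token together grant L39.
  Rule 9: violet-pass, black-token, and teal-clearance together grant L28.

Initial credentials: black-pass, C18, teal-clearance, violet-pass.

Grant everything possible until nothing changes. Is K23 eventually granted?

No

K23 would need L39 (Rule 2), but L39 is never granted.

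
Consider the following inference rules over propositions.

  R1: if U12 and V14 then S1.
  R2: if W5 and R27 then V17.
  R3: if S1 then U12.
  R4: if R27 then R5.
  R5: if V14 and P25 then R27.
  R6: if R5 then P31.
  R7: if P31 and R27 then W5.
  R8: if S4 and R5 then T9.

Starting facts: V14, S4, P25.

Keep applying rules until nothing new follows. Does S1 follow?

No

S1 would need U12 and V14 (R1), but U12 is never established.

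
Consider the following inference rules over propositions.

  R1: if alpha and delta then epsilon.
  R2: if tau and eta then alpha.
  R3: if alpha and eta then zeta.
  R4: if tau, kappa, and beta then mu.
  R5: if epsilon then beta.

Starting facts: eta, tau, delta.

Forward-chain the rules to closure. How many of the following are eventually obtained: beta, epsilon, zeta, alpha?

4

tau and eta hold, so alpha follows (R2).
From alpha and delta, R1 gives epsilon.
From alpha and eta, R3 gives zeta.
From epsilon, R5 gives beta.
beta: reached.
epsilon: reached.
zeta: reached.
alpha: reached.
All 4 are reached.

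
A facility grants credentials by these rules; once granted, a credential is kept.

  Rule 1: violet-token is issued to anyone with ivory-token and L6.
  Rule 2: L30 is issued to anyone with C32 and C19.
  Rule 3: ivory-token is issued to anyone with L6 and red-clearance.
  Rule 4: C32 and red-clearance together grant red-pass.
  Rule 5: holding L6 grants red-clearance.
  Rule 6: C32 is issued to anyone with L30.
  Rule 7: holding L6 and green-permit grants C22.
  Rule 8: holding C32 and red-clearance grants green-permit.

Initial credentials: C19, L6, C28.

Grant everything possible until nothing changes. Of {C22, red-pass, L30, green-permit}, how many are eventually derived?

C22 would need L6 and green-permit (Rule 7), but green-permit is never granted.
red-pass would need C32 and red-clearance (Rule 4), but C32 is never granted.
L30 would need C32 and C19 (Rule 2), but C32 is never granted.
green-permit would need C32 and red-clearance (Rule 8), but C32 is never granted.
None of the 4 are reached.

0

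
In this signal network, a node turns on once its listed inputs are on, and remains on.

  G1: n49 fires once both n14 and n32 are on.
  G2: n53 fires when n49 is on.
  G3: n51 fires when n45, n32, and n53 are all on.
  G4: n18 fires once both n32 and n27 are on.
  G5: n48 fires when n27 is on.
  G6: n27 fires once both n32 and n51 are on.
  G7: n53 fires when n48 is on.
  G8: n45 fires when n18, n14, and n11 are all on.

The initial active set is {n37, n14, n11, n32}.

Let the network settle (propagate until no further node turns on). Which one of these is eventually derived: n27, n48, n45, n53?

n53

G1: n14 and n32 on → n49 on.
G2: n49 on → n53 on.
n45 would need n18, n14, and n11 (G8), but n18 never turns on. n27 would need n32 and n51 (G6), but n51 never turns on. n48 would need n27 (G5), but n27 never turns on.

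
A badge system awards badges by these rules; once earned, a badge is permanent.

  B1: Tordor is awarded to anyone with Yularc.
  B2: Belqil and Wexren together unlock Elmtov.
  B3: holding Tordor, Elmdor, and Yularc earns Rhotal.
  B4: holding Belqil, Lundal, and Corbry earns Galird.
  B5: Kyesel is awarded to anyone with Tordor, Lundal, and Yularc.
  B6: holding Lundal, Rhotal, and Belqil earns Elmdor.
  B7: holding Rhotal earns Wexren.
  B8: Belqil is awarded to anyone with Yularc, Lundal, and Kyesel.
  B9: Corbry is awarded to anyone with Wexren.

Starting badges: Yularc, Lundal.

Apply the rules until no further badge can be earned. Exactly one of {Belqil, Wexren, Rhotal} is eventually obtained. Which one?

With Yularc, Tordor is earned (B1).
With Tordor, Lundal, and Yularc, Kyesel is earned (B5).
With Yularc, Lundal, and Kyesel, Belqil is earned (B8).
Rhotal would need Tordor, Elmdor, and Yularc (B3), but Elmdor is never earned. Wexren would need Rhotal (B7), but Rhotal is never earned.

Belqil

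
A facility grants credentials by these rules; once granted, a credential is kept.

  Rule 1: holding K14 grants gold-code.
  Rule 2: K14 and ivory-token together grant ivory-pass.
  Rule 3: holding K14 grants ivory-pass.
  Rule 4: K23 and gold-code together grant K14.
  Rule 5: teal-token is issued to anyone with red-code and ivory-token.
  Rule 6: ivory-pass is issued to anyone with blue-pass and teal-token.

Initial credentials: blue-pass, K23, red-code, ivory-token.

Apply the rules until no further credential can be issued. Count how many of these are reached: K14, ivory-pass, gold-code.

Holding red-code and ivory-token grants teal-token (Rule 5).
Holding blue-pass and teal-token grants ivory-pass (Rule 6).
K14 would need K23 and gold-code (Rule 4), but gold-code is never granted.
ivory-pass: reached.
gold-code would need K14 (Rule 1), but K14 is never granted.
Reached: ivory-pass — 1 of the 3.

1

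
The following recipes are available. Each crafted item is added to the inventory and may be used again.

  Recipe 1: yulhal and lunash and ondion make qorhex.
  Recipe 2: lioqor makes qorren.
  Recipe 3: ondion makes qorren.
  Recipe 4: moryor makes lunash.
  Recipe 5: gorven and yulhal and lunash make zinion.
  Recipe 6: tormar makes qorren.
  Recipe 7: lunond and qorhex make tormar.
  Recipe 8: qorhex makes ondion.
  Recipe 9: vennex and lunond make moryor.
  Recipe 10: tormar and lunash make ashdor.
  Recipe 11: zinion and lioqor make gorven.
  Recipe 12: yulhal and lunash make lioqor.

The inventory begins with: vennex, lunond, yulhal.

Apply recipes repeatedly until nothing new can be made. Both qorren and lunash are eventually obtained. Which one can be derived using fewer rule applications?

lunash

lunash: Using Recipe 9, vennex and lunond make moryor. Using Recipe 4, moryor makes lunash. [2 rule applications]
qorren: vennex and lunond → moryor (Recipe 9). Using Recipe 4, moryor makes lunash. yulhal and lunash → lioqor (Recipe 12). lioqor → qorren (Recipe 2). [4 rule applications]
lunash needs fewer.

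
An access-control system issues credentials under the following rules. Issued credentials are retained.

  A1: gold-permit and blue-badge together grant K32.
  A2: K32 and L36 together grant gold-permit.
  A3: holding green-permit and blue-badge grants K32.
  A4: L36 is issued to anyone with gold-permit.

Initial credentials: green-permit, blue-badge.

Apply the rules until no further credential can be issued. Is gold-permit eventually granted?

No

gold-permit would need K32 and L36 (A2), but L36 is never granted.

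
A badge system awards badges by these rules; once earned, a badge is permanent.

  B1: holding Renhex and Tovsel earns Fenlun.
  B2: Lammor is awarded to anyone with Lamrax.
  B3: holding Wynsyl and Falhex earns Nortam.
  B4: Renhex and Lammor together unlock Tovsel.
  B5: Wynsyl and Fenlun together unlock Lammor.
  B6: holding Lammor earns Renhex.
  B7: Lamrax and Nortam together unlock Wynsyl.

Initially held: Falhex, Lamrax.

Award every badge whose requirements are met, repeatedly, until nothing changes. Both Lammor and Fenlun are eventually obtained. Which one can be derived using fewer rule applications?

Lammor: With Lamrax, Lammor is earned (B2). [1 rule application]
Fenlun: With Lamrax, Lammor is earned (B2). With Lammor, Renhex is earned (B6). With Renhex and Lammor, Tovsel is earned (B4). With Renhex and Tovsel, Fenlun is earned (B1). [4 rule applications]
Lammor needs fewer.

Lammor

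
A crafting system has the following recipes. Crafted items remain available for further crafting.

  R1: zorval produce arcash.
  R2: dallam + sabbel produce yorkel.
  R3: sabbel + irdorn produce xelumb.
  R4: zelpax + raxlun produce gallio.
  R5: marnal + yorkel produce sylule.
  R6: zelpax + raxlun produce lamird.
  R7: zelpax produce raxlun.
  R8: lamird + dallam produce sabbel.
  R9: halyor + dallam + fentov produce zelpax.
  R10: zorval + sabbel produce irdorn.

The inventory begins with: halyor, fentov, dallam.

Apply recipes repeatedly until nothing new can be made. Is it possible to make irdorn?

No

irdorn would need zorval and sabbel (R10), but zorval is never obtained.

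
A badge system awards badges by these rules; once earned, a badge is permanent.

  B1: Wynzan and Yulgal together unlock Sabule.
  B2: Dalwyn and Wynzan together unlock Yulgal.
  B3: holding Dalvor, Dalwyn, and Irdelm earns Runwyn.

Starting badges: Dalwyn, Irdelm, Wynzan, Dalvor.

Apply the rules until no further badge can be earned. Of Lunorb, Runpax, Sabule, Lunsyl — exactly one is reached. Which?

With Dalwyn and Wynzan, Yulgal is earned (B2).
With Wynzan and Yulgal, Sabule is earned (B1).
No rule produces Lunorb, and it is not given. No rule produces Runpax, and it is not given. No rule produces Lunsyl, and it is not given.

Sabule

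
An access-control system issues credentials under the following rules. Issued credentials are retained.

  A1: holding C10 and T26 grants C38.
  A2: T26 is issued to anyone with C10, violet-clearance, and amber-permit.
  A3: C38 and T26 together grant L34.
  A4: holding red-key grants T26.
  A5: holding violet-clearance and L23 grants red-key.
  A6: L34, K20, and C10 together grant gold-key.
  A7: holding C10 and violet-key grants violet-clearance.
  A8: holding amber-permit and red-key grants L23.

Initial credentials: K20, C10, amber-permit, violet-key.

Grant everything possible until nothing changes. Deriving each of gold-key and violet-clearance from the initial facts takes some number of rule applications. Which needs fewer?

violet-clearance: Holding C10 and violet-key grants violet-clearance (A7). [1 rule application]
gold-key: Holding C10 and violet-key grants violet-clearance (A7). Holding C10, violet-clearance, and amber-permit grants T26 (A2). Holding C10 and T26 grants C38 (A1). Holding C38 and T26 grants L34 (A3). Holding L34, K20, and C10 grants gold-key (A6). [5 rule applications]
violet-clearance needs fewer.

violet-clearance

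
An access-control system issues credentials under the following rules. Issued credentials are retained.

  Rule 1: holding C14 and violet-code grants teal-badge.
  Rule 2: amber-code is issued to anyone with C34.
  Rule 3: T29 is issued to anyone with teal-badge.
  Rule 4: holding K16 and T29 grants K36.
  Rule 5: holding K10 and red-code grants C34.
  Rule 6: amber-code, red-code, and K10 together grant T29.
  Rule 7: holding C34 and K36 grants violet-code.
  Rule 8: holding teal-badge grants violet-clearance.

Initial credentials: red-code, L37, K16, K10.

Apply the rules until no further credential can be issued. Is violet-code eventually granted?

Holding K10 and red-code grants C34 (Rule 5).
Holding C34 grants amber-code (Rule 2).
Holding amber-code, red-code, and K10 grants T29 (Rule 6).
Holding K16 and T29 grants K36 (Rule 4).
Holding C34 and K36 grants violet-code (Rule 7).

Yes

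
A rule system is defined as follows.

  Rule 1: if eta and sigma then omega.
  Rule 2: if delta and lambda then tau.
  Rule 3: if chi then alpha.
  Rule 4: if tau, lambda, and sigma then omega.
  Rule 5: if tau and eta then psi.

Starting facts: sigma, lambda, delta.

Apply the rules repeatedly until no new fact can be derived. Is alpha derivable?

No

alpha would need chi (Rule 3), but chi is never established.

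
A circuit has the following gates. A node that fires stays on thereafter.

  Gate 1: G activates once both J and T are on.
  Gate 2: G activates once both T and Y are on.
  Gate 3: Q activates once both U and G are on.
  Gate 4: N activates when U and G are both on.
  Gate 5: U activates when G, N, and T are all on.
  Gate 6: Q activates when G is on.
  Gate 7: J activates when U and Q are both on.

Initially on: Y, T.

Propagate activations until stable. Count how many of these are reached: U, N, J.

0

U would need G, N, and T (Gate 5), but N never turns on.
N would need U and G (Gate 4), but U never turns on.
J would need U and Q (Gate 7), but U never turns on.
None of the 3 are reached.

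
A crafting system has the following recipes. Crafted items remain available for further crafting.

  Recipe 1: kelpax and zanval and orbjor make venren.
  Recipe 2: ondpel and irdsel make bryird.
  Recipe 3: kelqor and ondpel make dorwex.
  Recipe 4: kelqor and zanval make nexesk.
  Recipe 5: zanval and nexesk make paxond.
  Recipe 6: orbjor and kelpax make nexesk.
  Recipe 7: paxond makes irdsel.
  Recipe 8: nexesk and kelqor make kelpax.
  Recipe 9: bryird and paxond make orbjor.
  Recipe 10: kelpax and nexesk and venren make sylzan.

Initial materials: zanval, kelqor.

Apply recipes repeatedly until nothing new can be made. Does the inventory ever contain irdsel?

Using Recipe 4, kelqor and zanval make nexesk.
zanval and nexesk → paxond (Recipe 5).
Using Recipe 7, paxond makes irdsel.

Yes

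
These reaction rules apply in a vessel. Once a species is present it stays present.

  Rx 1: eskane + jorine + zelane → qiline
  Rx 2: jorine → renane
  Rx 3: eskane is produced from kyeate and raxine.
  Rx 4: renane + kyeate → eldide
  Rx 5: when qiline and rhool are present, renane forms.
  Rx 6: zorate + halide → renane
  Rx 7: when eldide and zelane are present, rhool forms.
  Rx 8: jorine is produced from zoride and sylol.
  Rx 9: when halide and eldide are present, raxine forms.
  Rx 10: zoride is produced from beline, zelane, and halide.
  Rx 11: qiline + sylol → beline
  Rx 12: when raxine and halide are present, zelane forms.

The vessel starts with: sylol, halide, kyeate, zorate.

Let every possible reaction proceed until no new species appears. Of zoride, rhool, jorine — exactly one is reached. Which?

rhool

zorate and halide present → renane forms (Rx 6).
renane and kyeate present → eldide forms (Rx 4).
halide and eldide present → raxine forms (Rx 9).
raxine and halide present → zelane forms (Rx 12).
eldide and zelane present → rhool forms (Rx 7).
jorine would need zoride and sylol (Rx 8), but zoride never forms. zoride would need beline, zelane, and halide (Rx 10), but beline never forms.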